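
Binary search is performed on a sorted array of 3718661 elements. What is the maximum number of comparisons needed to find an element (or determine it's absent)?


Binary search halves the search space each comparison:
  Step 1: search space = 3718661 -> 1859330
  Step 2: search space = 1859330 -> 929665
  Step 3: search space = 929665 -> 464832
  Step 4: search space = 464832 -> 232416
  Step 5: search space = 232416 -> 116208
  Step 6: search space = 116208 -> 58104
  Step 7: search space = 58104 -> 29052
  Step 8: search space = 29052 -> 14526
  Step 9: search space = 14526 -> 7263
  Step 10: search space = 7263 -> 3631
  Step 11: search space = 3631 -> 1815
  Step 12: search space = 1815 -> 907
  Step 13: search space = 907 -> 453
  Step 14: search space = 453 -> 226
  Step 15: search space = 226 -> 113
  Step 16: search space = 113 -> 56
  Step 17: search space = 56 -> 28
  Step 18: search space = 28 -> 14
  Step 19: search space = 14 -> 7
  Step 20: search space = 7 -> 3
  Step 21: search space = 3 -> 1
  Step 22: search space = 1 (final check)
Maximum comparisons = floor(log2(3718661)) + 1 = 21 + 1 = 22


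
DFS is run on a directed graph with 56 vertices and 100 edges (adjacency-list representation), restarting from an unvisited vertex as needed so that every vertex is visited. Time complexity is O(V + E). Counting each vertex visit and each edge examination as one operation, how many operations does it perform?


A full DFS traversal processes each vertex exactly once (push/pop on stack).
Each directed edge is examined once.
V = 56, E = 100
V + E = 156


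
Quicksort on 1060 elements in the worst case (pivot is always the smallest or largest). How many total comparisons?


In the worst case, each partition step picks the worst pivot:
  Partition 1: 1059 comparisons (n-1 elements to compare)
  Partition 2: 1058 comparisons
  Partition 3: 1057 comparisons
  Partition 4: 1056 comparisons
  Partition 5: 1055 comparisons
  ...
  Last partition: 0 comparisons
Total = (n-1) + (n-2) + ... + 1 + 0 = n*(n-1)/2
= 1060*1059/2 = 561270


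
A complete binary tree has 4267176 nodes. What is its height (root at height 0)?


In a complete binary tree, level k holds nodes 2^k .. 2^(k+1)-1 (1-indexed).
Height = floor(log2(n)) = floor(log2(4267176)) = 22
Check: 2^22 = 4194304 <= 4267176 < 8388608 = 2^23


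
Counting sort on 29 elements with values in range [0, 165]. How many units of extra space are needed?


Output array size: 29 (to store sorted result)
Count array size: 166 (one slot per possible value, range 0 to 165)
Total extra space = 29 + 166 = 195


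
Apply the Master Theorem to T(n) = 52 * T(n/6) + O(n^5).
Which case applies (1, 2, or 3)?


The Master Theorem: T(n) = a*T(n/b) + O(n^c)
  a = 52, b = 6, c = 5
log_b(a) = log_6(52) ~ 2.205
Compare b^c with a: 6^5 = 7776 > 52, so c > log_b(a).
Since c > log_b(a), Case 3 applies.
T(n) = O(n^5)
Master Theorem case = 3


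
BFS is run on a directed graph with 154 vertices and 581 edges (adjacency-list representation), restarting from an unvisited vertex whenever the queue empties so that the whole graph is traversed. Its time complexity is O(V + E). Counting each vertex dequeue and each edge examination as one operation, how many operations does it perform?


A full BFS traversal dequeues each vertex exactly once and examines each directed edge exactly once.
V = 154 (vertex processing cost)
E = 581 (edge examination cost)
Total operations proportional to V + E = 154 + 581 = 735


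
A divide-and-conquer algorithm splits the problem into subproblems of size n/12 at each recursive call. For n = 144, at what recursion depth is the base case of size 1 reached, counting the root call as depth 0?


At each depth, the problem size is divided by 12:
  Depth 0: problem size = 144
  Depth 1: problem size = 12
  Depth 2: problem size = 1 (base case)
The base case is reached at depth log_12(144) = 2 (the tree has 3 levels counting depth 0, but the depth asked for is 2).
Recursion depth = 2


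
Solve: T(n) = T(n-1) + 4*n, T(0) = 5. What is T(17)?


Expanding the recurrence:
T(17) = T(16) + 4*17
       = T(15) + 4*16 + 4*17
       ...
       = T(0) + 4*(1 + 2 + ... + 17)
       = 5 + 4 * 17*18/2
       = 5 + 4 * 153
       = 5 + 612 = 617


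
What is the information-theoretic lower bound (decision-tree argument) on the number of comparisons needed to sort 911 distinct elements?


A binary decision tree of height h has at most 2^h leaves and needs at least n! of them, so h >= ceil(log2(n!)).
911! is far too large to multiply out, so use Stirling's series:
  ln(n!) ~ n ln n - n + (1/2) ln(2 pi n) + 1/(12n)  (error below 1/(360 n^3), negligible here)
  ln(911) = 6.8145429
  n ln n = 911 * 6.8145429 = 6208.0486
  (1/2) ln(2 pi * 911) = (1/2) ln(5723.9818) = 4.3262
  1/(12*911) = 0.0001
  ln(911!) ~ 6208.0486 - 911 + 4.3262 + 0.0001 = 5301.3749
Convert to base 2: log2(911!) = 5301.3749 / ln 2 = 5301.3749 / 0.69314718 = 7648.2673
ceil(7648.2673) = 7649


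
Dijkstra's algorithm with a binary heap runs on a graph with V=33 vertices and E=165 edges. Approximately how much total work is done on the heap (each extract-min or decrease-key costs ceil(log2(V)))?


Dijkstra with a binary heap: each vertex is extracted once, each edge may relax once.
Each heap operation costs O(log V).
V + E = 33 + 165 = 198
ceil(log2(33)) = 6 (since 2^5 = 32 < 33 <= 64 = 2^6)
Total heap work = (V+E) * ceil(log2(V)) = 198 * 6 = 1188


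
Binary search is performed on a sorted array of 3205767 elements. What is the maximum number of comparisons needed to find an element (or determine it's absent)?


Binary search halves the search space each comparison:
  Step 1: search space = 3205767 -> 1602883
  Step 2: search space = 1602883 -> 801441
  Step 3: search space = 801441 -> 400720
  Step 4: search space = 400720 -> 200360
  Step 5: search space = 200360 -> 100180
  Step 6: search space = 100180 -> 50090
  Step 7: search space = 50090 -> 25045
  Step 8: search space = 25045 -> 12522
  Step 9: search space = 12522 -> 6261
  Step 10: search space = 6261 -> 3130
  Step 11: search space = 3130 -> 1565
  Step 12: search space = 1565 -> 782
  Step 13: search space = 782 -> 391
  Step 14: search space = 391 -> 195
  Step 15: search space = 195 -> 97
  Step 16: search space = 97 -> 48
  Step 17: search space = 48 -> 24
  Step 18: search space = 24 -> 12
  Step 19: search space = 12 -> 6
  Step 20: search space = 6 -> 3
  Step 21: search space = 3 -> 1
  Step 22: search space = 1 (final check)
Maximum comparisons = floor(log2(3205767)) + 1 = 21 + 1 = 22


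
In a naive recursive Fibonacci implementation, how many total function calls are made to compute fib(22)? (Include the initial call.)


Let C(m) = total calls to evaluate fib(m). Then C(0)=C(1)=1, and
C(m) = 1 + C(m-1) + C(m-2) for m >= 2.
Build the table (each entry = 1 + previous two):
  C(0) = 1
  C(1) = 1
  C(2) = 1 + 1 + 1 = 3
  C(3) = 1 + 3 + 1 = 5
  C(4) = 1 + 5 + 3 = 9
  C(5) = 1 + 9 + 5 = 15
  C(6) = 1 + 15 + 9 = 25
  C(7) = 1 + 25 + 15 = 41
  C(8) = 1 + 41 + 25 = 67
  C(9) = 1 + 67 + 41 = 109
  C(10) = 1 + 109 + 67 = 177
  C(11) = 1 + 177 + 109 = 287
  C(12) = 1 + 287 + 177 = 465
  C(13) = 1 + 465 + 287 = 753
  C(14) = 1 + 753 + 465 = 1219
  C(15) = 1 + 1219 + 753 = 1973
  C(16) = 1 + 1973 + 1219 = 3193
  C(17) = 1 + 3193 + 1973 = 5167
  C(18) = 1 + 5167 + 3193 = 8361
  C(19) = 1 + 8361 + 5167 = 13529
  C(20) = 1 + 13529 + 8361 = 21891
  C(21) = 1 + 21891 + 13529 = 35421
  C(22) = 1 + 35421 + 21891 = 57313
Total calls for fib(22) = 57313


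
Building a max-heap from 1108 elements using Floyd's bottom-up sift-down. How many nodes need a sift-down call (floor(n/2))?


In a heap of 1108 elements (0-indexed array):
  Last element index: 1107
  Parent of last element: floor((1107 - 1) / 2) = 553
  Internal nodes: indices 0 to 553
  Count = floor(1108/2) = 554


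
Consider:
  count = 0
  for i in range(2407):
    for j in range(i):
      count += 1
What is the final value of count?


For each i, the inner loop runs i times:
  i=0: inner runs 0 times
  i=1: inner runs 1 time
  i=2: inner runs 2 times
  i=3: inner runs 3 times
  i=4: inner runs 4 times
  i=5: inner runs 5 times
  i=6: inner runs 6 times
  i=7: inner runs 7 times
  ...
Total = 0 + 1 + 2 + ... + 2406 = 2407*(2407-1)/2 = 2895621


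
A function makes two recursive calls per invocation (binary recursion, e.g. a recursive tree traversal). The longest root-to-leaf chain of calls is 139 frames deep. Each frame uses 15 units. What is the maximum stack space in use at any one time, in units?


Binary recursion: the two calls run one after the other, so only one root-to-leaf chain of frames is on the stack at a time.
Maximum depth (longest chain) = 139 frames
Each frame = 15 units
Max stack space = 139 * 15 = 2085


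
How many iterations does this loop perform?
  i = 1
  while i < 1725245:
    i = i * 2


The loop variable doubles each iteration:
i = 1 -> 2 -> 4 -> 8 -> 16 -> 32 -> 64 -> 128 -> 256 -> 512 -> 1024 -> 2048 -> 4096 -> 8192 -> 16384 -> 32768 -> 65536 -> 131072 -> 262144 -> 524288 -> 1048576 -> 2097152 (stop, 2097152 >= 1725245)
Number of doublings = ceil(log2(1725245)) = 21


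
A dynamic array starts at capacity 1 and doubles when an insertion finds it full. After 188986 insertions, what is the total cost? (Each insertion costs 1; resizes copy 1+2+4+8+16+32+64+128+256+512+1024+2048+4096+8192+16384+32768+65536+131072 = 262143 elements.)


Insertion cost: 188986 (one per element)
Resizes occur just before inserting elements 2, 3, 5, 9, ...
Elements copied at each resize: 1 + 2 + 4 + 8 + 16 + 32 + 64 + 128 + 256 + 512 + 1024 + 2048 + 4096 + 8192 + 16384 + 32768 + 65536 + 131072
Sum of copies = 262143 (geometric series: 2^k - 1)
Total = 188986 + 262143 = 451129


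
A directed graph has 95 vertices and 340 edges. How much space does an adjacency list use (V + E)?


Adjacency list: one list head per vertex + one entry per edge
Vertex heads: 95
Edge entries: 340
Total = 95 + 340 = 435


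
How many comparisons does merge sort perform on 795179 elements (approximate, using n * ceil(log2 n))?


Recursion depth: ceil(log2(795179)) = 20
Each recursion level merges n = 795179 elements
Total = 795179 * 20 = 15903580


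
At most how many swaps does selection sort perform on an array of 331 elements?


Each of the 330 passes places one element in its final position.
Pass 1: swap minimum into position 0
Pass 2: swap minimum of remaining into position 1
...
Pass 330: last two elements, one swap
Maximum swaps = 331 - 1 = 330


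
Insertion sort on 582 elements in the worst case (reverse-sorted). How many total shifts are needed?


In the worst case (reverse-sorted), each element shifts past all previous:
  Element 1: 1 shifts
  Element 2: 2 shifts
  Element 3: 3 shifts
  Element 4: 4 shifts
  Element 5: 5 shifts
  ...
  Element 581: 581 shifts
Total = 1 + 2 + ... + 581
= 582*(582-1)/2 = 169071


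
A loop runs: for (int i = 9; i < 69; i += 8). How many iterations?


Loop starts at i = 9, increments by 8, stops when i >= 69.
Number of iterations = ceil((69 - 9) / 8)
= ceil(60 / 8)
= 8


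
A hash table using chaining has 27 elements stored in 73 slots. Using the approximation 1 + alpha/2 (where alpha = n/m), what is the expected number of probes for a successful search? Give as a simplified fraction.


Load factor alpha = n/m = 27/73
Expected probes = 1 + alpha/2 = 1 + 27/(2*73)
= 1 + 27/146
= 146/146 + 27/146
= 173/146


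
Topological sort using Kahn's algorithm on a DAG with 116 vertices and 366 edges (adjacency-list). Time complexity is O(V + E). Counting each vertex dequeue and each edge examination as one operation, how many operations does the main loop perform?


Kahn's algorithm:
  1. Compute in-degrees: O(V + E)
  2. Process queue: each vertex dequeued once (O(V))
     each edge examined once (O(E))
Total = V + E = 116 + 366 = 482


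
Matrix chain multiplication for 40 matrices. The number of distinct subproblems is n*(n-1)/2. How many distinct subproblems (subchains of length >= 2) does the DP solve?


Subproblems are indexed by (i, j) where i < j.
Number of such pairs = n*(n-1)/2
= 40 * 39 / 2
= 780


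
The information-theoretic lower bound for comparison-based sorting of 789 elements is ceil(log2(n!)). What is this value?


A binary decision tree of height h has at most 2^h leaves and needs at least n! of them, so h >= ceil(log2(n!)).
789! is far too large to multiply out, so use Stirling's series:
  ln(n!) ~ n ln n - n + (1/2) ln(2 pi n) + 1/(12n)  (error below 1/(360 n^3), negligible here)
  ln(789) = 6.6707663
  n ln n = 789 * 6.6707663 = 5263.2346
  (1/2) ln(2 pi * 789) = (1/2) ln(4957.4332) = 4.2543
  1/(12*789) = 0.0001
  ln(789!) ~ 5263.2346 - 789 + 4.2543 + 0.0001 = 4478.4890
Convert to base 2: log2(789!) = 4478.4890 / ln 2 = 4478.4890 / 0.69314718 = 6461.0939
ceil(6461.0939) = 6462


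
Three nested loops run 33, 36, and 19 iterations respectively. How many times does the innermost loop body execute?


Loop 1 (outermost): 33 iterations
Loop 2 (middle): 36 iterations per outer
Loop 3 (innermost): 19 iterations per middle
Total = 33 * 36 * 19 = 22572


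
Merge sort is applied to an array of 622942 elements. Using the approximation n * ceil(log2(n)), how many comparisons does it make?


Merge sort divides the array into halves recursively.
Number of levels = ceil(log2(622942)) = 20
At each level, approximately n = 622942 comparisons are needed for merging.
Total comparisons ~ n * ceil(log2(n)) = 622942 * 20 = 12458840


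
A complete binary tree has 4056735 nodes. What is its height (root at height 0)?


In a complete binary tree, level k holds nodes 2^k .. 2^(k+1)-1 (1-indexed).
Height = floor(log2(n)) = floor(log2(4056735)) = 21
Check: 2^21 = 2097152 <= 4056735 < 4194304 = 2^22


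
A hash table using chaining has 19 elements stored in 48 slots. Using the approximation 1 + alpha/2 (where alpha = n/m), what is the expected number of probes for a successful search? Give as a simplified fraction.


Load factor alpha = n/m = 19/48
Expected probes = 1 + alpha/2 = 1 + 19/(2*48)
= 1 + 19/96
= 96/96 + 19/96
= 115/96


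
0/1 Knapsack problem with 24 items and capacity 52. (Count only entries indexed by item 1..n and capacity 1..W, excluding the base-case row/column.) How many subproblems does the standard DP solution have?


The DP table is indexed by (item, capacity).
Rows: 24 items
Columns: 52 capacity values (1 to W)
Total subproblems = 24 * 52 = 1248


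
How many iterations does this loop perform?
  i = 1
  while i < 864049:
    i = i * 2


The loop variable doubles each iteration:
i = 1 -> 2 -> 4 -> 8 -> 16 -> 32 -> 64 -> 128 -> 256 -> 512 -> 1024 -> 2048 -> 4096 -> 8192 -> 16384 -> 32768 -> 65536 -> 131072 -> 262144 -> 524288 -> 1048576 (stop, 1048576 >= 864049)
Number of doublings = ceil(log2(864049)) = 20


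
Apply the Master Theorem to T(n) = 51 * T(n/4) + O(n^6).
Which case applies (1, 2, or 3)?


The Master Theorem: T(n) = a*T(n/b) + O(n^c)
  a = 51, b = 4, c = 6
log_b(a) = log_4(51) ~ 2.836
Compare b^c with a: 4^6 = 4096 > 51, so c > log_b(a).
Since c > log_b(a), Case 3 applies.
T(n) = O(n^6)
Master Theorem case = 3


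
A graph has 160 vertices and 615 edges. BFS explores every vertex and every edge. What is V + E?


A full BFS traversal dequeues each vertex once and examines each edge once.
Vertex visits: 160
Edge visits: 615
V + E = 160 + 615 = 775


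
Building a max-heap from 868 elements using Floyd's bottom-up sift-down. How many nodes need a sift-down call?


In a heap of 868 elements (0-indexed array):
  Last element index: 867
  Parent of last element: floor((867 - 1) / 2) = 433
  Internal nodes: indices 0 to 433
  Count = floor(868/2) = 434


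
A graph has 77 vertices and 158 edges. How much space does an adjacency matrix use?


Adjacency matrix: V x V grid of entries
Space = V^2 = 77^2 = 77 * 77 = 5929


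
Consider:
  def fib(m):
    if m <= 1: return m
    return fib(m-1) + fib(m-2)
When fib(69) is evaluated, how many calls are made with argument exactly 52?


Let N(m) = number of times fib(m) is called while evaluating fib(69).
N(69) = 1 (the initial call).
N(68) = 1 (only fib(69) calls it).
For 1 <= m <= 67: fib(m) is called by fib(m+1) and fib(m+2), so
  N(m) = N(m+1) + N(m+2).
fib(0) is called only by fib(2), so N(0) = N(2).
Walk down from m=69:
  N(69)=1, N(68)=1, N(67)=2, N(66)=3, N(65)=5, N(64)=8, N(63)=13, N(62)=21, N(61)=34, N(60)=55, N(59)=89, N(58)=144, N(57)=233, N(56)=377, N(55)=610, N(54)=987, N(53)=1597, N(52)=2584
N(52) = 2584


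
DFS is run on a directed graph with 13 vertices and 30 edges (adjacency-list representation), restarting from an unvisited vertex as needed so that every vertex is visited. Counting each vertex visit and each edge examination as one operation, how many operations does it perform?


A full DFS traversal processes each vertex exactly once (push/pop on stack).
Each directed edge is examined once.
V = 13, E = 30
V + E = 43


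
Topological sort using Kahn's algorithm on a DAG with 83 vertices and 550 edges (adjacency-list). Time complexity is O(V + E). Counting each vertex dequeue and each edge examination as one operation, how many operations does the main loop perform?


Kahn's algorithm:
  1. Compute in-degrees: O(V + E)
  2. Process queue: each vertex dequeued once (O(V))
     each edge examined once (O(E))
Total = V + E = 83 + 550 = 633


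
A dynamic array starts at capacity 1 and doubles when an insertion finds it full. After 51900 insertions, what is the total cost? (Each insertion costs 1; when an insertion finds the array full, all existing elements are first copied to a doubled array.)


Insertion cost: 51900 (one per element)
Resizes occur just before inserting elements 2, 3, 5, 9, ...
Elements copied at each resize: 1 + 2 + 4 + 8 + 16 + 32 + 64 + 128 + 256 + 512 + 1024 + 2048 + 4096 + 8192 + 16384 + 32768
Sum of copies = 65535 (geometric series: 2^k - 1)
Total = 51900 + 65535 = 117435


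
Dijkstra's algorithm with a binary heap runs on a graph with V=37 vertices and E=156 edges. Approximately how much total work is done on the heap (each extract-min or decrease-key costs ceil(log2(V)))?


Dijkstra with a binary heap: each vertex is extracted once, each edge may relax once.
Each heap operation costs O(log V).
V + E = 37 + 156 = 193
ceil(log2(37)) = 6 (since 2^5 = 32 < 37 <= 64 = 2^6)
Total heap work = (V+E) * ceil(log2(V)) = 193 * 6 = 1158


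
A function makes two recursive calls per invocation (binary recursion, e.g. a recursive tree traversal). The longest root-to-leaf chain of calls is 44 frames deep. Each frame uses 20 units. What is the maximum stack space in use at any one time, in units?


Binary recursion: the two calls run one after the other, so only one root-to-leaf chain of frames is on the stack at a time.
Maximum depth (longest chain) = 44 frames
Each frame = 20 units
Max stack space = 44 * 20 = 880


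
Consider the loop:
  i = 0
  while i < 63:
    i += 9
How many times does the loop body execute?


Starting at i = 0, each iteration adds 9.
Iterations until i >= 63:
  Iteration 1: i = 0 -> i = 9
  Iteration 2: i = 9 -> i = 18
  Iteration 3: i = 18 -> i = 27
  Iteration 4: i = 27 -> i = 36
  Iteration 5: i = 36 -> i = 45
  Iteration 6: i = 45 -> i = 54
  Iteration 7: i = 54 -> i = 63
Total iterations = ceil(63/9) = 7


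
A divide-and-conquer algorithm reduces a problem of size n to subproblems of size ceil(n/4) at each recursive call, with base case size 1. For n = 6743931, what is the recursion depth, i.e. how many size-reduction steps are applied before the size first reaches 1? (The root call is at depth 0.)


Each step divides the size by 4 (rounding up); after k steps the size is ceil(n/4^k), which equals 1 exactly when 4^k >= n.
So the depth is the smallest k with 4^k >= 6743931, i.e. ceil(log_4(6743931)).
4^11 = 4194304 < 6743931 <= 16777216 = 4^12
Recursion depth = 12


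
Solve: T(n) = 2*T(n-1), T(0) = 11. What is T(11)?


Unrolling:
T(11) = 2*T(10) = 2^2*T(9) = ... = 2^11*T(0)
= 2^11 * 11
= 2048 * 11 = 22528


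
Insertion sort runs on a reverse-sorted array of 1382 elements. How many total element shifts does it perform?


Sum of shifts = 1 + 2 + 3 + ... + 1381
= 1382 * 1381 / 2
= 1908542 / 2
= 954271


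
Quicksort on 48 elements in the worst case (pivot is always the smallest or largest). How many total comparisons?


In the worst case, each partition step picks the worst pivot:
  Partition 1: 47 comparisons (n-1 elements to compare)
  Partition 2: 46 comparisons
  Partition 3: 45 comparisons
  Partition 4: 44 comparisons
  Partition 5: 43 comparisons
  ...
  Last partition: 0 comparisons
Total = (n-1) + (n-2) + ... + 1 + 0 = n*(n-1)/2
= 48*47/2 = 1128


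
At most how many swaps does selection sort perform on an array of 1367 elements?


Each of the 1366 passes places one element in its final position.
Pass 1: swap minimum into position 0
Pass 2: swap minimum of remaining into position 1
...
Pass 1366: last two elements, one swap
Maximum swaps = 1367 - 1 = 1366


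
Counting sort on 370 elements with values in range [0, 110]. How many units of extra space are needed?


Output array size: 370 (to store sorted result)
Count array size: 111 (one slot per possible value, range 0 to 110)
Total extra space = 370 + 111 = 481


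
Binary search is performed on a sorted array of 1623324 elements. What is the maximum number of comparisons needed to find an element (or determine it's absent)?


Binary search halves the search space each comparison:
  Step 1: search space = 1623324 -> 811662
  Step 2: search space = 811662 -> 405831
  Step 3: search space = 405831 -> 202915
  Step 4: search space = 202915 -> 101457
  Step 5: search space = 101457 -> 50728
  Step 6: search space = 50728 -> 25364
  Step 7: search space = 25364 -> 12682
  Step 8: search space = 12682 -> 6341
  Step 9: search space = 6341 -> 3170
  Step 10: search space = 3170 -> 1585
  Step 11: search space = 1585 -> 792
  Step 12: search space = 792 -> 396
  Step 13: search space = 396 -> 198
  Step 14: search space = 198 -> 99
  Step 15: search space = 99 -> 49
  Step 16: search space = 49 -> 24
  Step 17: search space = 24 -> 12
  Step 18: search space = 12 -> 6
  Step 19: search space = 6 -> 3
  Step 20: search space = 3 -> 1
  Step 21: search space = 1 (final check)
Maximum comparisons = floor(log2(1623324)) + 1 = 20 + 1 = 21


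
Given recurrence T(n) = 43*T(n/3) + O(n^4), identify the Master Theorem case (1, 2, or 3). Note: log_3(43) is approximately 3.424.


Master Theorem parameters: a=43, b=3, c=4
log_b(a) = 3.424
Compare b^c with a: 3^4 = 81 > 43, so c > log_b(a).
Comparing c=4 vs log_b(a)=3.424:
4 > 3.424 => Case 3
Result: T(n) = O(n^4)
Master Theorem case = 3


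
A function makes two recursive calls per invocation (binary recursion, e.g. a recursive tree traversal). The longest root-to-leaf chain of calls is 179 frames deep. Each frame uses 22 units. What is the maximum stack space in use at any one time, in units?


Binary recursion: the two calls run one after the other, so only one root-to-leaf chain of frames is on the stack at a time.
Maximum depth (longest chain) = 179 frames
Each frame = 22 units
Max stack space = 179 * 22 = 3938


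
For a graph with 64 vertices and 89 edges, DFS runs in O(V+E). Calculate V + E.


A full DFS traversal visits each vertex once and examines each edge once.
V = 64
E = 89
Sum = 64 + 89 = 153


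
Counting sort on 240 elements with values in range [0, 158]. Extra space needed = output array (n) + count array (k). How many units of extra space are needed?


Output array size: 240 (to store sorted result)
Count array size: 159 (one slot per possible value, range 0 to 158)
Total extra space = 240 + 159 = 399


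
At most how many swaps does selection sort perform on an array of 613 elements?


Each of the 612 passes places one element in its final position.
Pass 1: swap minimum into position 0
Pass 2: swap minimum of remaining into position 1
...
Pass 612: last two elements, one swap
Maximum swaps = 613 - 1 = 612


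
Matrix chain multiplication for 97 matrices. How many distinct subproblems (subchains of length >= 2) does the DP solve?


Subproblems are indexed by (i, j) where i < j.
Number of such pairs = n*(n-1)/2
= 97 * 96 / 2
= 4656


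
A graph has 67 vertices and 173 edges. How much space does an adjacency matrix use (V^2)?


Adjacency matrix: V x V grid of entries
Space = V^2 = 67^2 = 67 * 67 = 4489


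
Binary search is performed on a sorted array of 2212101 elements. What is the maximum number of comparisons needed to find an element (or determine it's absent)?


Binary search halves the search space each comparison:
  Step 1: search space = 2212101 -> 1106050
  Step 2: search space = 1106050 -> 553025
  Step 3: search space = 553025 -> 276512
  Step 4: search space = 276512 -> 138256
  Step 5: search space = 138256 -> 69128
  Step 6: search space = 69128 -> 34564
  Step 7: search space = 34564 -> 17282
  Step 8: search space = 17282 -> 8641
  Step 9: search space = 8641 -> 4320
  Step 10: search space = 4320 -> 2160
  Step 11: search space = 2160 -> 1080
  Step 12: search space = 1080 -> 540
  Step 13: search space = 540 -> 270
  Step 14: search space = 270 -> 135
  Step 15: search space = 135 -> 67
  Step 16: search space = 67 -> 33
  Step 17: search space = 33 -> 16
  Step 18: search space = 16 -> 8
  Step 19: search space = 8 -> 4
  Step 20: search space = 4 -> 2
  Step 21: search space = 2 -> 1
  Step 22: search space = 1 (final check)
Maximum comparisons = floor(log2(2212101)) + 1 = 21 + 1 = 22


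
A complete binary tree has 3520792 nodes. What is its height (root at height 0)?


In a complete binary tree, level k holds nodes 2^k .. 2^(k+1)-1 (1-indexed).
Height = floor(log2(n)) = floor(log2(3520792)) = 21
Check: 2^21 = 2097152 <= 3520792 < 4194304 = 2^22


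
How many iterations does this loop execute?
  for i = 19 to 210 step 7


The loop variable i takes values starting at 19 and increments by 7 each iteration.
Sequence: i = 19, 26, 33, 40, 47, 54, 61, 68, 75, ...
The upper bound 210 is inclusive, so the count is floor((last - first) / step) + 1:
floor((210 - 19) / 7) + 1 = floor(191/7) + 1 = 27 + 1 = 28


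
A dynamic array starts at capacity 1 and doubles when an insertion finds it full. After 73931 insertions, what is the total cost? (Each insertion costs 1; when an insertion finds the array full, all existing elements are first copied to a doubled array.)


Insertion cost: 73931 (one per element)
Resizes occur just before inserting elements 2, 3, 5, 9, ...
Elements copied at each resize: 1 + 2 + 4 + 8 + 16 + 32 + 64 + 128 + 256 + 512 + 1024 + 2048 + 4096 + 8192 + 16384 + 32768 + 65536
Sum of copies = 131071 (geometric series: 2^k - 1)
Total = 73931 + 131071 = 205002


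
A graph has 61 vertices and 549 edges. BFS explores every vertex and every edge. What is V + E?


A full BFS traversal dequeues each vertex once and examines each edge once.
Vertex visits: 61
Edge visits: 549
V + E = 61 + 549 = 610


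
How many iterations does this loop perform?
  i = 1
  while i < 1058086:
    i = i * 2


The loop variable doubles each iteration:
i = 1 -> 2 -> 4 -> 8 -> 16 -> 32 -> 64 -> 128 -> 256 -> 512 -> 1024 -> 2048 -> 4096 -> 8192 -> 16384 -> 32768 -> 65536 -> 131072 -> 262144 -> 524288 -> 1048576 -> 2097152 (stop, 2097152 >= 1058086)
Number of doublings = ceil(log2(1058086)) = 21


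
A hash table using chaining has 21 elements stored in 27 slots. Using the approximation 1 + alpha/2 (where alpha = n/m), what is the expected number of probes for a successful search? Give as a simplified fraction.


Load factor alpha = n/m = 21/27
Expected probes = 1 + alpha/2 = 1 + 21/(2*27)
= 1 + 21/54
= 54/54 + 21/54
= 75/54
Simplify: 25/18


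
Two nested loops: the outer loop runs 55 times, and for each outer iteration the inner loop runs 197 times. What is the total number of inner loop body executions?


Outer loop: 55 iterations
Inner loop: 197 iterations per outer iteration
Total = 55 * 197 = 10835


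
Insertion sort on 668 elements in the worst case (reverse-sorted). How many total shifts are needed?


In the worst case (reverse-sorted), each element shifts past all previous:
  Element 1: 1 shifts
  Element 2: 2 shifts
  Element 3: 3 shifts
  Element 4: 4 shifts
  Element 5: 5 shifts
  ...
  Element 667: 667 shifts
Total = 1 + 2 + ... + 667
= 668*(668-1)/2 = 222778


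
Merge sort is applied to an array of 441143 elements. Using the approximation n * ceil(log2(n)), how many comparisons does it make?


Merge sort divides the array into halves recursively.
Number of levels = ceil(log2(441143)) = 19
At each level, approximately n = 441143 comparisons are needed for merging.
Total comparisons ~ n * ceil(log2(n)) = 441143 * 19 = 8381717


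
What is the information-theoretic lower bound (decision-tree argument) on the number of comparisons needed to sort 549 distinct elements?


A binary decision tree of height h has at most 2^h leaves and needs at least n! of them, so h >= ceil(log2(n!)).
549! is far too large to multiply out, so use Stirling's series:
  ln(n!) ~ n ln n - n + (1/2) ln(2 pi n) + 1/(12n)  (error below 1/(360 n^3), negligible here)
  ln(549) = 6.3080984
  n ln n = 549 * 6.3080984 = 3463.1460
  (1/2) ln(2 pi * 549) = (1/2) ln(3449.4687) = 4.0730
  1/(12*549) = 0.0002
  ln(549!) ~ 3463.1460 - 549 + 4.0730 + 0.0002 = 2918.2192
Convert to base 2: log2(549!) = 2918.2192 / ln 2 = 2918.2192 / 0.69314718 = 4210.1004
ceil(4210.1004) = 4211


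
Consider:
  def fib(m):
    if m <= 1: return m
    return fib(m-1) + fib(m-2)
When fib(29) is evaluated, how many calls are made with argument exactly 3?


Let N(m) = number of times fib(m) is called while evaluating fib(29).
N(29) = 1 (the initial call).
N(28) = 1 (only fib(29) calls it).
For 1 <= m <= 27: fib(m) is called by fib(m+1) and fib(m+2), so
  N(m) = N(m+1) + N(m+2).
fib(0) is called only by fib(2), so N(0) = N(2).
Walk down from m=29:
  N(29)=1, N(28)=1, N(27)=2, N(26)=3, N(25)=5, N(24)=8, N(23)=13, N(22)=21, N(21)=34, N(20)=55, N(19)=89, N(18)=144, N(17)=233, N(16)=377, N(15)=610, N(14)=987, N(13)=1597, N(12)=2584, N(11)=4181, N(10)=6765, N(9)=10946, N(8)=17711, N(7)=28657, N(6)=46368, N(5)=75025, N(4)=121393, N(3)=196418
N(3) = 196418


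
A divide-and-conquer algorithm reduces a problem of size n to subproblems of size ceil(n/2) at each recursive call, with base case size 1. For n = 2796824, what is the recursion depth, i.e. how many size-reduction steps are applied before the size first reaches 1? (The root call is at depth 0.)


Each step divides the size by 2 (rounding up); after k steps the size is ceil(n/2^k), which equals 1 exactly when 2^k >= n.
So the depth is the smallest k with 2^k >= 2796824, i.e. ceil(log_2(2796824)).
2^21 = 2097152 < 2796824 <= 4194304 = 2^22
Recursion depth = 22


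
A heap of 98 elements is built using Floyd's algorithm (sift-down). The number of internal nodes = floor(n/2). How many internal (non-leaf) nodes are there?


Leaf nodes occupy roughly half the array.
Sift-down is called for each internal node, starting from the last one.
Internal nodes = floor(n/2) = floor(98/2) = 49


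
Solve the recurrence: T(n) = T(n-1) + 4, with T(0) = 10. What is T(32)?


Unrolling the recurrence:
T(32) = T(31) + 4
       = T(30) + 4 + 4
       = T(29) + 4*3
       ...
       = T(0) + 4*32
       = 10 + 128 = 138


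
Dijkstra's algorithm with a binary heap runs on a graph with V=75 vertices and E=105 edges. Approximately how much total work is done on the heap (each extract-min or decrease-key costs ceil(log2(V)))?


Dijkstra with a binary heap: each vertex is extracted once, each edge may relax once.
Each heap operation costs O(log V).
V + E = 75 + 105 = 180
ceil(log2(75)) = 7 (since 2^6 = 64 < 75 <= 128 = 2^7)
Total heap work = (V+E) * ceil(log2(V)) = 180 * 7 = 1260


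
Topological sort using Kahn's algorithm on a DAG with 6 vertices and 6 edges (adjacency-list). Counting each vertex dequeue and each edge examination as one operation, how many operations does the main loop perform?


Kahn's algorithm:
  1. Compute in-degrees: O(V + E)
  2. Process queue: each vertex dequeued once (O(V))
     each edge examined once (O(E))
Total = V + E = 6 + 6 = 12


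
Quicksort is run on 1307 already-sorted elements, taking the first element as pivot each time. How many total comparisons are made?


Sum of comparisons per partition:
1306 + 1305 + ... + 1 + 0
= 1307 * (1307 - 1) / 2
= 1307 * 1306 / 2
= 853471


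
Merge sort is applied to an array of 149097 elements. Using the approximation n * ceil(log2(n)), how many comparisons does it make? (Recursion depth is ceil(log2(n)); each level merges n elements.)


Merge sort divides the array into halves recursively.
Number of levels = ceil(log2(149097)) = 18
At each level, approximately n = 149097 comparisons are needed for merging.
Total comparisons ~ n * ceil(log2(n)) = 149097 * 18 = 2683746


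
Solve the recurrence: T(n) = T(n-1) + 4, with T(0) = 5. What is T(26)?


Unrolling the recurrence:
T(26) = T(25) + 4
       = T(24) + 4 + 4
       = T(23) + 4*3
       ...
       = T(0) + 4*26
       = 5 + 104 = 109


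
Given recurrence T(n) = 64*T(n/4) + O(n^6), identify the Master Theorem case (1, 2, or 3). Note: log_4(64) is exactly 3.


Master Theorem parameters: a=64, b=4, c=6
log_b(a) = 3
Compare b^c with a: 4^6 = 4096 > 64, so c > log_b(a).
Comparing c=6 vs log_b(a)=3:
6 > 3 => Case 3
Result: T(n) = O(n^6)
Master Theorem case = 3


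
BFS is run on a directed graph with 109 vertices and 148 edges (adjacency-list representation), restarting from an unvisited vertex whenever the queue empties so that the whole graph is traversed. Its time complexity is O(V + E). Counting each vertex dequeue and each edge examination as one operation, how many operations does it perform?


A full BFS traversal dequeues each vertex exactly once and examines each directed edge exactly once.
V = 109 (vertex processing cost)
E = 148 (edge examination cost)
Total operations proportional to V + E = 109 + 148 = 257


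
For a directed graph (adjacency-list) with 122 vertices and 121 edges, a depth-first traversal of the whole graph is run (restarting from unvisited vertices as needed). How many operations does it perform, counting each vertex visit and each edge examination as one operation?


A full DFS traversal visits each vertex once and examines each edge once.
V = 122
E = 121
Sum = 122 + 121 = 243


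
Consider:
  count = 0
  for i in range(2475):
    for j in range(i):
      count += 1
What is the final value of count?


For each i, the inner loop runs i times:
  i=0: inner runs 0 times
  i=1: inner runs 1 time
  i=2: inner runs 2 times
  i=3: inner runs 3 times
  i=4: inner runs 4 times
  i=5: inner runs 5 times
  i=6: inner runs 6 times
  i=7: inner runs 7 times
  ...
Total = 0 + 1 + 2 + ... + 2474 = 2475*(2475-1)/2 = 3061575


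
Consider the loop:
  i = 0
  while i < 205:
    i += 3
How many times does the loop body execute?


Starting at i = 0, each iteration adds 3.
Iterations until i >= 205:
  Iteration 1: i = 0 -> i = 3
  Iteration 2: i = 3 -> i = 6
  Iteration 3: i = 6 -> i = 9
  Iteration 4: i = 9 -> i = 12
  Iteration 5: i = 12 -> i = 15
  Iteration 6: i = 15 -> i = 18
  Iteration 7: i = 18 -> i = 21
  Iteration 8: i = 21 -> i = 24
  ... continuing ...
Total iterations = ceil(205/3) = 69


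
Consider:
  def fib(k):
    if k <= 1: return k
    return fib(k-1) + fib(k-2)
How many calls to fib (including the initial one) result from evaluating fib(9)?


Let C(m) = total calls to evaluate fib(m). Then C(0)=C(1)=1, and
C(m) = 1 + C(m-1) + C(m-2) for m >= 2.
Build the table (each entry = 1 + previous two):
  C(0) = 1
  C(1) = 1
  C(2) = 1 + 1 + 1 = 3
  C(3) = 1 + 3 + 1 = 5
  C(4) = 1 + 5 + 3 = 9
  C(5) = 1 + 9 + 5 = 15
  C(6) = 1 + 15 + 9 = 25
  C(7) = 1 + 25 + 15 = 41
  C(8) = 1 + 41 + 25 = 67
  C(9) = 1 + 67 + 41 = 109
Total calls for fib(9) = 109


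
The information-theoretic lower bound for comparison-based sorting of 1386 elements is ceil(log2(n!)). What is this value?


A binary decision tree of height h has at most 2^h leaves and needs at least n! of them, so h >= ceil(log2(n!)).
1386! is far too large to multiply out, so use Stirling's series:
  ln(n!) ~ n ln n - n + (1/2) ln(2 pi n) + 1/(12n)  (error below 1/(360 n^3), negligible here)
  ln(1386) = 7.2341772
  n ln n = 1386 * 7.2341772 = 10026.5696
  (1/2) ln(2 pi * 1386) = (1/2) ln(8708.4948) = 4.5360
  1/(12*1386) = 0.0001
  ln(1386!) ~ 10026.5696 - 1386 + 4.5360 + 0.0001 = 8645.1057
Convert to base 2: log2(1386!) = 8645.1057 / ln 2 = 8645.1057 / 0.69314718 = 12472.2511
ceil(12472.2511) = 12473


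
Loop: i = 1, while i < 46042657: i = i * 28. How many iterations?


i multiplies by 28 each step:
i = 1 -> 28 -> 784 -> 21952 -> 614656 -> 17210368 -> 481890304 (stop)
Iterations = ceil(log_28(46042657)) = 6


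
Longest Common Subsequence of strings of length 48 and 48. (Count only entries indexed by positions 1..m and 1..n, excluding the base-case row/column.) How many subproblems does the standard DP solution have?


DP table indexed by positions in both strings.
First string: 48 positions
Second string: 48 positions
Total = 48 * 48 = 2304


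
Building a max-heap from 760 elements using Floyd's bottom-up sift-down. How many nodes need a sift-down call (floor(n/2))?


In a heap of 760 elements (0-indexed array):
  Last element index: 759
  Parent of last element: floor((759 - 1) / 2) = 379
  Internal nodes: indices 0 to 379
  Count = floor(760/2) = 380


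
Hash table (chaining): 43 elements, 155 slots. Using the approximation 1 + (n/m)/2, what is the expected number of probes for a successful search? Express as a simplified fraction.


Computing expected probes:
alpha = 43/155
= 1 + alpha/2
= 1 + 43/(2*155)
= (2*155 + 43) / (2*155)
= 353/310


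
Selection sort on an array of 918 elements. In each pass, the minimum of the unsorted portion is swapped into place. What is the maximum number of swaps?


Selection sort performs one swap per pass:
  Pass 1: find min in positions 0 to 917, swap with position 0
  Pass 2: find min in positions 1 to 917, swap with position 1
  Pass 3: find min in positions 2 to 917, swap with position 2
  Pass 4: find min in positions 3 to 917, swap with position 3
  Pass 5: find min in positions 4 to 917, swap with position 4
  ... (912 more passes)
Total passes (and swaps) = n - 1 = 918 - 1 = 917


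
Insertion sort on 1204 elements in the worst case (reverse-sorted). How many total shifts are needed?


In the worst case (reverse-sorted), each element shifts past all previous:
  Element 1: 1 shifts
  Element 2: 2 shifts
  Element 3: 3 shifts
  Element 4: 4 shifts
  Element 5: 5 shifts
  ...
  Element 1203: 1203 shifts
Total = 1 + 2 + ... + 1203
= 1204*(1204-1)/2 = 724206


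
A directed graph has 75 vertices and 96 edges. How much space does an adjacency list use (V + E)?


Adjacency list: one list head per vertex + one entry per edge
Vertex heads: 75
Edge entries: 96
Total = 75 + 96 = 171


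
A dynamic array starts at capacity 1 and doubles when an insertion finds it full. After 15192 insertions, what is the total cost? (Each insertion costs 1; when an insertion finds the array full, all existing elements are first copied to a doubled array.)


Insertion cost: 15192 (one per element)
Resizes occur just before inserting elements 2, 3, 5, 9, ...
Elements copied at each resize: 1 + 2 + 4 + 8 + 16 + 32 + 64 + 128 + 256 + 512 + 1024 + 2048 + 4096 + 8192
Sum of copies = 16383 (geometric series: 2^k - 1)
Total = 15192 + 16383 = 31575


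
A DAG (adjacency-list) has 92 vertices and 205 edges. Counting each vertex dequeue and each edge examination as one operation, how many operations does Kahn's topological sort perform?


V = 92 (vertex processing)
E = 205 (edge processing)
V + E = 92 + 205 = 297
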